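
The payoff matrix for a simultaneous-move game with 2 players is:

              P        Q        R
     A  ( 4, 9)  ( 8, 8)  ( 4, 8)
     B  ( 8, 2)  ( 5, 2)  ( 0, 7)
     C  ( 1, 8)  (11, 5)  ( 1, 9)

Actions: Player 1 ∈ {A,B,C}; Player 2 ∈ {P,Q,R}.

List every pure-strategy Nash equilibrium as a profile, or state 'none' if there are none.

No pure NE.

(A,P): not NE [P1→B gives 8>4]
(A,Q): not NE [P1→C gives 11>8; P2→P gives 9>8]
(A,R): not NE [P2→P gives 9>8]
(B,P): not NE [P2→R gives 7>2]
(B,Q): not NE [P1→C gives 11>5; P2→R gives 7>2]
(B,R): not NE [P1→A gives 4>0]
(C,P): not NE [P1→B gives 8>1; P2→R gives 9>8]
(C,Q): not NE [P2→R gives 9>5]
(C,R): not NE [P1→A gives 4>1]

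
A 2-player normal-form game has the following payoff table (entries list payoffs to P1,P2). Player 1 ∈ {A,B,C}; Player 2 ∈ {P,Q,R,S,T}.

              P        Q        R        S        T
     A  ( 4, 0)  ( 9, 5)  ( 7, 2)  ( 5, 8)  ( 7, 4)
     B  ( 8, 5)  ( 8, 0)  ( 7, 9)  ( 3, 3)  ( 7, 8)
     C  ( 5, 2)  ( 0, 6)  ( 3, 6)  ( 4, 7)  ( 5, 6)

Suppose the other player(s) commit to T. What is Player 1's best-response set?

u_1(A vs T) = 7
u_1(B vs T) = 7
u_1(C vs T) = 5
max payoff 7 at {A,B}

argmax u_1 = {A,B}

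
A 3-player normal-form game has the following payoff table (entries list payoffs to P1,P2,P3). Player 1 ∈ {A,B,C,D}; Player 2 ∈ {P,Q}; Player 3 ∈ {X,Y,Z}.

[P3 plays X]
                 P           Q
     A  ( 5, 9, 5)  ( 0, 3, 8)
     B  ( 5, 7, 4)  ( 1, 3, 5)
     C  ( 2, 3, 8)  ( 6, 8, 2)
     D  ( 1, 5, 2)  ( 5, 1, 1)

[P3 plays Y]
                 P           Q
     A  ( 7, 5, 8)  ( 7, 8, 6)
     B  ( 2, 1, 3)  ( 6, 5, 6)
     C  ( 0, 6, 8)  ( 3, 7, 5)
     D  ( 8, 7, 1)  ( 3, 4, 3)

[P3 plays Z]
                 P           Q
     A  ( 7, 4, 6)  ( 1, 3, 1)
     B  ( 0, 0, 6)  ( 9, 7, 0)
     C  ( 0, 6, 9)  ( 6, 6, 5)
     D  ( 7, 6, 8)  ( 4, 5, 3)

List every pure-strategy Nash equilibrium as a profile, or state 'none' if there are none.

(A,P,X): not NE [P3→Y gives 8>5]
(A,P,Y): not NE [P1→D gives 8>7; P2→Q gives 8>5]
(A,P,Z): not NE [P3→Y gives 8>6]
(A,Q,X): not NE [P1→C gives 6>0; P2→P gives 9>3]
(A,Q,Y): not NE [P3→X gives 8>6]
(A,Q,Z): not NE [P1→B gives 9>1; P2→P gives 4>3; P3→X gives 8>1]
(B,P,X): not NE [P3→Z gives 6>4]
(B,P,Y): not NE [P1→D gives 8>2; P2→Q gives 5>1; P3→Z gives 6>3]
(B,P,Z): not NE [P1→D gives 7>0; P2→Q gives 7>0]
(B,Q,X): not NE [P1→C gives 6>1; P2→P gives 7>3; P3→Y gives 6>5]
(B,Q,Y): not NE [P1→A gives 7>6]
(B,Q,Z): not NE [P3→Y gives 6>0]
(C,P,X): not NE [P1→B gives 5>2; P2→Q gives 8>3; P3→Z gives 9>8]
(C,P,Y): not NE [P1→D gives 8>0; P2→Q gives 7>6; P3→Z gives 9>8]
(C,P,Z): not NE [P1→D gives 7>0]
(C,Q,X): not NE [P3→Z gives 5>2]
(C,Q,Y): not NE [P1→A gives 7>3]
(C,Q,Z): not NE [P1→B gives 9>6]
(D,P,X): not NE [P1→B gives 5>1; P3→Z gives 8>2]
(D,P,Y): not NE [P3→Z gives 8>1]
(D,P,Z): NE
(D,Q,X): not NE [P1→C gives 6>5; P2→P gives 5>1; P3→Z gives 3>1]
(D,Q,Y): not NE [P1→A gives 7>3; P2→P gives 7>4]
(D,Q,Z): not NE [P1→B gives 9>4; P2→P gives 6>5]

PSNE = {(D,P,Z)}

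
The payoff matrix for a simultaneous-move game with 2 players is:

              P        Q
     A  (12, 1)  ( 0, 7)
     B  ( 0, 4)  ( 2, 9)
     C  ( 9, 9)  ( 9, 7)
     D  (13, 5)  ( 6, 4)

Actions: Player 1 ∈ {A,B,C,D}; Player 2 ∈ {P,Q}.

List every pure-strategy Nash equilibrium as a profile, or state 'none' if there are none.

NE set: (D,P)

(A,P): not NE [P1→D gives 13>12; P2→Q gives 7>1]
(A,Q): not NE [P1→C gives 9>0]
(B,P): not NE [P1→D gives 13>0; P2→Q gives 9>4]
(B,Q): not NE [P1→C gives 9>2]
(C,P): not NE [P1→D gives 13>9]
(C,Q): not NE [P2→P gives 9>7]
(D,P): NE
(D,Q): not NE [P1→C gives 9>6; P2→P gives 5>4]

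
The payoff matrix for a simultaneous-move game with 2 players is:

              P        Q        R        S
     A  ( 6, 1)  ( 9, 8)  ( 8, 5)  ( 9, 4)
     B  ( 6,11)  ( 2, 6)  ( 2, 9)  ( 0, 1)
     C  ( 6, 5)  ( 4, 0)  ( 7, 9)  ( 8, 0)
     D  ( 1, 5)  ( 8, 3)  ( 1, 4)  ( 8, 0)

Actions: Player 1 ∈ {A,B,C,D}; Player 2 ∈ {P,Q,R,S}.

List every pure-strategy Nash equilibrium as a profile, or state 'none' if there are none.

(A,P): not NE [P2→Q gives 8>1]
(A,Q): NE
(A,R): not NE [P2→Q gives 8>5]
(A,S): not NE [P2→Q gives 8>4]
(B,P): NE
(B,Q): not NE [P1→A gives 9>2; P2→P gives 11>6]
(B,R): not NE [P1→A gives 8>2; P2→P gives 11>9]
(B,S): not NE [P1→A gives 9>0; P2→P gives 11>1]
(C,P): not NE [P2→R gives 9>5]
(C,Q): not NE [P1→A gives 9>4; P2→R gives 9>0]
(C,R): not NE [P1→A gives 8>7]
(C,S): not NE [P1→A gives 9>8; P2→R gives 9>0]
(D,P): not NE [P1→C gives 6>1]
(D,Q): not NE [P1→A gives 9>8; P2→P gives 5>3]
(D,R): not NE [P1→A gives 8>1; P2→P gives 5>4]
(D,S): not NE [P1→A gives 9>8; P2→P gives 5>0]

NE set: (A,Q), (B,P)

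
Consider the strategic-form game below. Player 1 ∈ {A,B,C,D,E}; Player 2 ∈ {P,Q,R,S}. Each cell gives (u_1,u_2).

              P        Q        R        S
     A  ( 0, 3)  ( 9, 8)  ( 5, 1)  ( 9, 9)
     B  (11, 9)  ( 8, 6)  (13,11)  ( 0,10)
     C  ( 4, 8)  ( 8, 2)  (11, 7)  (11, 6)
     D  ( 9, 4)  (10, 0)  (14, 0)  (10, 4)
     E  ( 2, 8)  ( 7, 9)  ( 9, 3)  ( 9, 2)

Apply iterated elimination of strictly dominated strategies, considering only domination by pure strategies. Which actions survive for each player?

IESDS → P1:{B,C,D} P2:{P,R,S}

P1 drop A (D beats it: P:9>0 Q:10>9 R:14>5 S:10>9)
P1 drop E (C beats it: P:4>2 Q:8>7 R:11>9 S:11>9)
P2 drop Q (P beats it: B:9>6 C:8>2 D:4>0)
P1→{B,C,D} P2→{P,R,S}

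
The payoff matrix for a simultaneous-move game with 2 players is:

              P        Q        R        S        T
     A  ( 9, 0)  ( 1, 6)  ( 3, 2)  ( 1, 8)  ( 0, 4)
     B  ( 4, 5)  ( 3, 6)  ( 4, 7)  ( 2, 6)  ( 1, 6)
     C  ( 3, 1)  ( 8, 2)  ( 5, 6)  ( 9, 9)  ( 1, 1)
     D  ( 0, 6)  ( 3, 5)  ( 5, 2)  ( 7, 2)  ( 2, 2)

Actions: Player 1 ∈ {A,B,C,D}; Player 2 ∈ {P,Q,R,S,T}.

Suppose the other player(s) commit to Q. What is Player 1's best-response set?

u_1(A vs Q) = 1
u_1(B vs Q) = 3
u_1(C vs Q) = 8
u_1(D vs Q) = 3
max payoff 8 at {C}

BR_1 = {C}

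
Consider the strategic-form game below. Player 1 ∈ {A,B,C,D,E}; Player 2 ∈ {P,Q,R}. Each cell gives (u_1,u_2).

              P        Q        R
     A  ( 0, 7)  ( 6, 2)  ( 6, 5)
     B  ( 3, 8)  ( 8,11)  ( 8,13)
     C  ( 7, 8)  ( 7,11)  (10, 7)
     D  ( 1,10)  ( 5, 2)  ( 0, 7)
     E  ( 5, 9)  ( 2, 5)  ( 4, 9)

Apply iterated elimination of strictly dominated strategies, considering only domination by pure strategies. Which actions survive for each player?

Remaining: P1:{B,C} P2:{Q,R}

P1 drop A (B beats it: P:3>0 Q:8>6 R:8>6)
P1 drop D (B beats it: P:3>1 Q:8>5 R:8>0)
P1 drop E (C beats it: P:7>5 Q:7>2 R:10>4)
P2 drop P (Q beats it: B:11>8 C:11>8)
P1→{B,C} P2→{Q,R}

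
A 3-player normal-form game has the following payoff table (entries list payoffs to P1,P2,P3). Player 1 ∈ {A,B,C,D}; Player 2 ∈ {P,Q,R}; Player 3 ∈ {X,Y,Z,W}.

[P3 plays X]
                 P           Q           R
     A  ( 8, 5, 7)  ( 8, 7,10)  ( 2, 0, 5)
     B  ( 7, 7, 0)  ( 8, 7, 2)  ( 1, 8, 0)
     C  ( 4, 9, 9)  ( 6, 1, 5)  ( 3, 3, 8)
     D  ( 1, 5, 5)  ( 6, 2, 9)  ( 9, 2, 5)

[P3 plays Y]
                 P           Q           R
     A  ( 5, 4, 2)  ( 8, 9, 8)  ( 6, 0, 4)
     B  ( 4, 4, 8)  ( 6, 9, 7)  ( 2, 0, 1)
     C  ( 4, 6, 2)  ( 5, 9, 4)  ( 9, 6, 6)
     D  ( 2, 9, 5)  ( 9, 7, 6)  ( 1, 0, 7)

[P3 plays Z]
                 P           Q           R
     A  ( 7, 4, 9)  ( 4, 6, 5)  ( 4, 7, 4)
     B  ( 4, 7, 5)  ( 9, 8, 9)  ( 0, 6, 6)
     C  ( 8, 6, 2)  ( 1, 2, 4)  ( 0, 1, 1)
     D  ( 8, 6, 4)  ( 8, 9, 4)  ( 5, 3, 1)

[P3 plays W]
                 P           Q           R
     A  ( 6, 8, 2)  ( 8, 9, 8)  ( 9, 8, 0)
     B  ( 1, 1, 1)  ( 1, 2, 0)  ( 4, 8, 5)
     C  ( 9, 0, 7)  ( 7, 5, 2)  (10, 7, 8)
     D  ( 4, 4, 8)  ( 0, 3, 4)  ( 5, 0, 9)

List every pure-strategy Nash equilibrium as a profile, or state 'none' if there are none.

(A,P,X): not NE [P2→Q gives 7>5; P3→Z gives 9>7]
(A,P,Y): not NE [P2→Q gives 9>4; P3→Z gives 9>2]
(A,P,Z): not NE [P1→D gives 8>7; P2→R gives 7>4]
(A,P,W): not NE [P1→C gives 9>6; P2→Q gives 9>8; P3→Z gives 9>2]
(A,Q,X): NE
(A,Q,Y): not NE [P1→D gives 9>8; P3→X gives 10>8]
(A,Q,Z): not NE [P1→B gives 9>4; P2→R gives 7>6; P3→X gives 10>5]
(A,Q,W): not NE [P3→X gives 10>8]
(A,R,X): not NE [P1→D gives 9>2; P2→Q gives 7>0]
(A,R,Y): not NE [P1→C gives 9>6; P2→Q gives 9>0; P3→X gives 5>4]
(A,R,Z): not NE [P1→D gives 5>4; P3→X gives 5>4]
(A,R,W): not NE [P1→C gives 10>9; P2→Q gives 9>8; P3→X gives 5>0]
(B,P,X): not NE [P1→A gives 8>7; P2→R gives 8>7; P3→Y gives 8>0]
(B,P,Y): not NE [P1→A gives 5>4; P2→Q gives 9>4]
(B,P,Z): not NE [P1→D gives 8>4; P2→Q gives 8>7; P3→Y gives 8>5]
(B,P,W): not NE [P1→C gives 9>1; P2→R gives 8>1; P3→Y gives 8>1]
(B,Q,X): not NE [P2→R gives 8>7; P3→Z gives 9>2]
(B,Q,Y): not NE [P1→D gives 9>6; P3→Z gives 9>7]
(B,Q,Z): NE
(B,Q,W): not NE [P1→A gives 8>1; P2→R gives 8>2; P3→Z gives 9>0]
(B,R,X): not NE [P1→D gives 9>1; P3→Z gives 6>0]
(B,R,Y): not NE [P1→C gives 9>2; P2→Q gives 9>0; P3→Z gives 6>1]
(B,R,Z): not NE [P1→D gives 5>0; P2→Q gives 8>6]
(B,R,W): not NE [P1→C gives 10>4; P3→Z gives 6>5]
(C,P,X): not NE [P1→A gives 8>4]
(C,P,Y): not NE [P1→A gives 5>4; P2→Q gives 9>6; P3→X gives 9>2]
(C,P,Z): not NE [P3→X gives 9>2]
(C,P,W): not NE [P2→R gives 7>0; P3→X gives 9>7]
(C,Q,X): not NE [P1→B gives 8>6; P2→P gives 9>1]
(C,Q,Y): not NE [P1→D gives 9>5; P3→X gives 5>4]
(C,Q,Z): not NE [P1→B gives 9>1; P2→P gives 6>2; P3→X gives 5>4]
(C,Q,W): not NE [P1→A gives 8>7; P2→R gives 7>5; P3→X gives 5>2]
(C,R,X): not NE [P1→D gives 9>3; P2→P gives 9>3]
(C,R,Y): not NE [P2→Q gives 9>6; P3→W gives 8>6]
(C,R,Z): not NE [P1→D gives 5>0; P2→P gives 6>1; P3→W gives 8>1]
(C,R,W): NE
(D,P,X): not NE [P1→A gives 8>1; P3→W gives 8>5]
(D,P,Y): not NE [P1→A gives 5>2; P3→W gives 8>5]
(D,P,Z): not NE [P2→Q gives 9>6; P3→W gives 8>4]
(D,P,W): not NE [P1→C gives 9>4]
(D,Q,X): not NE [P1→B gives 8>6; P2→P gives 5>2]
(D,Q,Y): not NE [P2→P gives 9>7; P3→X gives 9>6]
(D,Q,Z): not NE [P1→B gives 9>8; P3→X gives 9>4]
(D,Q,W): not NE [P1→A gives 8>0; P2→P gives 4>3; P3→X gives 9>4]
(D,R,X): not NE [P2→P gives 5>2; P3→W gives 9>5]
(D,R,Y): not NE [P1→C gives 9>1; P2→P gives 9>0; P3→W gives 9>7]
(D,R,Z): not NE [P2→Q gives 9>3; P3→W gives 9>1]
(D,R,W): not NE [P1→C gives 10>5; P2→P gives 4>0]

NE set: (A,Q,X), (B,Q,Z), (C,R,W)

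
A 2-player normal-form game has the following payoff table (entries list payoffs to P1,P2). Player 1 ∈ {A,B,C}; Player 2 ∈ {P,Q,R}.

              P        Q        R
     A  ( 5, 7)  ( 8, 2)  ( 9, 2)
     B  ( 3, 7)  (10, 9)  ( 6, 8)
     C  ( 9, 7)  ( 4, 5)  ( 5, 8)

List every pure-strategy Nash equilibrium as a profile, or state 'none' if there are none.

(A,P): not NE [P1→C gives 9>5]
(A,Q): not NE [P1→B gives 10>8; P2→P gives 7>2]
(A,R): not NE [P2→P gives 7>2]
(B,P): not NE [P1→C gives 9>3; P2→Q gives 9>7]
(B,Q): NE
(B,R): not NE [P1→A gives 9>6; P2→Q gives 9>8]
(C,P): not NE [P2→R gives 8>7]
(C,Q): not NE [P1→B gives 10>4; P2→R gives 8>5]
(C,R): not NE [P1→A gives 9>5]

Nash profiles: (B,Q)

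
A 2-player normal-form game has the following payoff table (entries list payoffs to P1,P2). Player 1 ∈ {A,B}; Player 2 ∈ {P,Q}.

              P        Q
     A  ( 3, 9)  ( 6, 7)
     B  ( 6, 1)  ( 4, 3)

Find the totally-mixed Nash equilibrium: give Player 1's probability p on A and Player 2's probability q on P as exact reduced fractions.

(p,q) = (1/2, 2/5)

P1 indiff ⇒ q·3+(1-q)·6 = q·6+(1-q)·4 ⇒ q(-3) = (1-q)(-2) ⇒ q = 2/5
P2 indiff ⇒ p·9+(1-p)·1 = p·7+(1-p)·3 ⇒ p(2) = (1-p)(2) ⇒ p = 1/2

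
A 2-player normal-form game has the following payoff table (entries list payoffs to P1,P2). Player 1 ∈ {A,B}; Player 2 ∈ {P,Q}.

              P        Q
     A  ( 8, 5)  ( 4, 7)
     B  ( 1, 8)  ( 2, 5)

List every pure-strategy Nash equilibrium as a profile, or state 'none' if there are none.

Nash profiles: (A,Q)

(A,P): not NE [P2→Q gives 7>5]
(A,Q): NE
(B,P): not NE [P1→A gives 8>1]
(B,Q): not NE [P1→A gives 4>2; P2→P gives 8>5]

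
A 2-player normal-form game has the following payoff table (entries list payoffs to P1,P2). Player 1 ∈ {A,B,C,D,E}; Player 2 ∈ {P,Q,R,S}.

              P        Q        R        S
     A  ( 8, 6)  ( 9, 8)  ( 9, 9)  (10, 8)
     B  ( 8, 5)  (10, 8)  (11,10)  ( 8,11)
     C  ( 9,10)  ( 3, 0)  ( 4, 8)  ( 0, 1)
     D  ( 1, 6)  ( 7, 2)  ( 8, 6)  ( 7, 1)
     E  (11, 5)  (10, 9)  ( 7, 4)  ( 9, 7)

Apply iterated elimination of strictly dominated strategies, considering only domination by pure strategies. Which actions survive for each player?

Remaining: P1:{A,B,E} P2:{Q,R,S}

P1 drop C (E beats it: P:11>9 Q:10>3 R:7>4 S:9>0)
P1 drop D (A beats it: P:8>1 Q:9>7 R:9>8 S:10>7)
P2 drop P (Q beats it: A:8>6 B:8>5 E:9>5)
P1→{A,B,E} P2→{Q,R,S}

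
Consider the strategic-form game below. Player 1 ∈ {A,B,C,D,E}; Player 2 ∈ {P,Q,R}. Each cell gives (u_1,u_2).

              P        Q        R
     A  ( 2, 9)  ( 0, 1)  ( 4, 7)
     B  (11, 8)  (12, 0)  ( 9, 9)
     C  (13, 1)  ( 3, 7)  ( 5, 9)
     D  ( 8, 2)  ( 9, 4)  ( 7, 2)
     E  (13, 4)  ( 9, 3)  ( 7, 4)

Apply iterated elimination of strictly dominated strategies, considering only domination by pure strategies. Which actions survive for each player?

Survivors P1:{B,C,E} P2:{P,R}

P1 drop A (B beats it: P:11>2 Q:12>0 R:9>4)
P1 drop D (B beats it: P:11>8 Q:12>9 R:9>7)
P2 drop Q (R beats it: B:9>0 C:9>7 E:4>3)
P1→{B,C,E} P2→{P,R}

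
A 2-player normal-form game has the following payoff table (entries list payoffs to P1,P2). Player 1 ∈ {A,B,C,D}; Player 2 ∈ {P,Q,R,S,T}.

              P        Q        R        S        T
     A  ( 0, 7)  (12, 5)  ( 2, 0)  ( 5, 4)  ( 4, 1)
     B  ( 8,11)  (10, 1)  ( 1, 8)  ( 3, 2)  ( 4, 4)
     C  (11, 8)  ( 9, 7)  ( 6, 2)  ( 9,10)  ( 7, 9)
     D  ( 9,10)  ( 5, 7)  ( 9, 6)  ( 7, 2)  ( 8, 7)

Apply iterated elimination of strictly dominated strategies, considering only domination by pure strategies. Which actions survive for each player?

Survivors P1:{C,D} P2:{P,S,T}

P2 drop Q (P beats it: A:7>5 B:11>1 C:8>7 D:10>7)
P1 drop A (C beats it: P:11>0 R:6>2 S:9>5 T:7>4)
P1 drop B (C beats it: P:11>8 R:6>1 S:9>3 T:7>4)
P2 drop R (P beats it: C:8>2 D:10>6)
P1→{C,D} P2→{P,S,T}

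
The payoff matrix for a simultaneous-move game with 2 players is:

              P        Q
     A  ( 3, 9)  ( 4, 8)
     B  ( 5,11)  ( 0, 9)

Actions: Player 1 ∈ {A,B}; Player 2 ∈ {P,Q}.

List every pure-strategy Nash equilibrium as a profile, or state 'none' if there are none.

Nash profiles: (B,P)

(A,P): not NE [P1→B gives 5>3]
(A,Q): not NE [P2→P gives 9>8]
(B,P): NE
(B,Q): not NE [P1→A gives 4>0; P2→P gives 11>9]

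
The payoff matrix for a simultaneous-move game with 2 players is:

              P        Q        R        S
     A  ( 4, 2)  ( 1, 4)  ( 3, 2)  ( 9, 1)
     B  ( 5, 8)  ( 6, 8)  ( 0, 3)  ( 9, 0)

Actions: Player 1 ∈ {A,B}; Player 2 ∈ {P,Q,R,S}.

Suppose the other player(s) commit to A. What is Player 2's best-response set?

u_2(P vs A) = 2
u_2(Q vs A) = 4
u_2(R vs A) = 2
u_2(S vs A) = 1
max payoff 4 at {Q}

argmax u_2 = {Q}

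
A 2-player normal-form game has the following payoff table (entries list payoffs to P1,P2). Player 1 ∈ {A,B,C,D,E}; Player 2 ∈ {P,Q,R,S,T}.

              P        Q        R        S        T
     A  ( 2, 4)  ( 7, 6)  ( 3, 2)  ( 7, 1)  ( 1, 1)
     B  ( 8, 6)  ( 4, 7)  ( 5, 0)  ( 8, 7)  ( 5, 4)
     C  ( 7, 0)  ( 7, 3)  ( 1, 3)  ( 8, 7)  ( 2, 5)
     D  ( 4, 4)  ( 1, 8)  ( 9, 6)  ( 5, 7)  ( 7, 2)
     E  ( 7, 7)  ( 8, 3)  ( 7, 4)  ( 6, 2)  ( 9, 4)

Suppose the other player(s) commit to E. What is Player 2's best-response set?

BR_2 = {P}

u_2(P vs E) = 7
u_2(Q vs E) = 3
u_2(R vs E) = 4
u_2(S vs E) = 2
u_2(T vs E) = 4
max payoff 7 at {P}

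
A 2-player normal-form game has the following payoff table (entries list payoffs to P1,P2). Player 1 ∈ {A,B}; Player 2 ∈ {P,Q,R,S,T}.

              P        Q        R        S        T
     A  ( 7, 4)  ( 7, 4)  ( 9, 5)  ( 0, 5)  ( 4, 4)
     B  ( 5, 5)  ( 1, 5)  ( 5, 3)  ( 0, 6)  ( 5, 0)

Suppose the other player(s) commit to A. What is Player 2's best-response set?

P2 best: {R,S}

u_2(P vs A) = 4
u_2(Q vs A) = 4
u_2(R vs A) = 5
u_2(S vs A) = 5
u_2(T vs A) = 4
max payoff 5 at {R,S}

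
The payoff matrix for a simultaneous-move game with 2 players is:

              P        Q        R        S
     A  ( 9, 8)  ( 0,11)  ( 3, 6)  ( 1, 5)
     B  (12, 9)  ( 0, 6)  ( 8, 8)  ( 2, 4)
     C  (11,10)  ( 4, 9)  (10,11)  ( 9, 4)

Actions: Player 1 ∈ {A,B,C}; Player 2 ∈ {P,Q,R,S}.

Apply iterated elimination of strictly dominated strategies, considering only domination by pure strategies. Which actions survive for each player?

P1 drop A (C beats it: P:11>9 Q:4>0 R:10>3 S:9>1)
P2 drop Q (P beats it: B:9>6 C:10>9)
P2 drop S (P beats it: B:9>4 C:10>4)
P1→{B,C} P2→{P,R}

IESDS → P1:{B,C} P2:{P,R}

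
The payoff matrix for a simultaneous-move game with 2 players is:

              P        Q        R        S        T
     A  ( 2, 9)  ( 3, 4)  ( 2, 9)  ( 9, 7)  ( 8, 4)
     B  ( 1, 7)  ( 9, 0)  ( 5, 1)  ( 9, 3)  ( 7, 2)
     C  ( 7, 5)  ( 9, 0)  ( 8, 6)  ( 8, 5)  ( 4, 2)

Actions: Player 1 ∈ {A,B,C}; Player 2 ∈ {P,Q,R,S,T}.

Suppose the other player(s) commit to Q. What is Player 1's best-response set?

BR_1 = {B,C}

u_1(A vs Q) = 3
u_1(B vs Q) = 9
u_1(C vs Q) = 9
max payoff 9 at {B,C}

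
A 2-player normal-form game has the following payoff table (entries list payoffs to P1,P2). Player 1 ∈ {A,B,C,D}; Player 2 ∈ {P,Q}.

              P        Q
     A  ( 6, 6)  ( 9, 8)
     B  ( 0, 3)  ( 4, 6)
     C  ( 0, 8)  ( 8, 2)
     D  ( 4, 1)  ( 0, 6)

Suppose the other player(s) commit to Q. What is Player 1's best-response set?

u_1(A vs Q) = 9
u_1(B vs Q) = 4
u_1(C vs Q) = 8
u_1(D vs Q) = 0
max payoff 9 at {A}

BR_1 = {A}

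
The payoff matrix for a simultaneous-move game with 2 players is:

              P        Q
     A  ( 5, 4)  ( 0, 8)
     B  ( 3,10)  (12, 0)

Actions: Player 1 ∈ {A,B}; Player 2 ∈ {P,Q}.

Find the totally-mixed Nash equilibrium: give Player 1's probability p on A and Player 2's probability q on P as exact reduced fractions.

P1 indiff ⇒ q·5+(1-q)·0 = q·3+(1-q)·12 ⇒ q(2) = (1-q)(12) ⇒ q = 6/7
P2 indiff ⇒ p·4+(1-p)·10 = p·8+(1-p)·0 ⇒ p(-4) = (1-p)(-10) ⇒ p = 5/7

P1 mixes 5/7 on A; P2 mixes 6/7 on P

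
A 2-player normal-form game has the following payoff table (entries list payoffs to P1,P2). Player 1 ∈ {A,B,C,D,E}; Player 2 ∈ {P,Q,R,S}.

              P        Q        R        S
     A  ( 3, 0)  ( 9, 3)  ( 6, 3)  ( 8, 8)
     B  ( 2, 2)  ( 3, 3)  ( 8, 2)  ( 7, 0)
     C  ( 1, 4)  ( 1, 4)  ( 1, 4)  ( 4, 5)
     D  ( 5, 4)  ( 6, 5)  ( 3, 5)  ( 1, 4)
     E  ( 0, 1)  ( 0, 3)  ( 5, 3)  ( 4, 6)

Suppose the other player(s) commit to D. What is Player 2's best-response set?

argmax u_2 = {Q,R}

u_2(P vs D) = 4
u_2(Q vs D) = 5
u_2(R vs D) = 5
u_2(S vs D) = 4
max payoff 5 at {Q,R}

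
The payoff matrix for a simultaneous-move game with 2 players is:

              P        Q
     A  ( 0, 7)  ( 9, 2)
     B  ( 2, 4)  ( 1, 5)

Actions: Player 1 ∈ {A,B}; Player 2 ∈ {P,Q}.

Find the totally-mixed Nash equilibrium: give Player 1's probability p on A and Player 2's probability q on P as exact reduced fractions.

(p,q) = (1/6, 4/5)

P1 indiff ⇒ q·0+(1-q)·9 = q·2+(1-q)·1 ⇒ q(-2) = (1-q)(-8) ⇒ q = 4/5
P2 indiff ⇒ p·7+(1-p)·4 = p·2+(1-p)·5 ⇒ p(5) = (1-p)(1) ⇒ p = 1/6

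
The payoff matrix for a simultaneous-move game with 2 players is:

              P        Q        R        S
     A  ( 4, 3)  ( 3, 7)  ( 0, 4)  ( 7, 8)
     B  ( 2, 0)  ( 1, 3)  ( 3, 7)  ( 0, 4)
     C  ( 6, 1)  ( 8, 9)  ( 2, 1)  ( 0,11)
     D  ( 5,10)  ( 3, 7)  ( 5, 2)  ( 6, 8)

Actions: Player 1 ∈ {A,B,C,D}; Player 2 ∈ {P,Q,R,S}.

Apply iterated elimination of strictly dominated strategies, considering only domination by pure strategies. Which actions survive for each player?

P1 drop B (D beats it: P:5>2 Q:3>1 R:5>3 S:6>0)
P2 drop Q (S beats it: A:8>7 C:11>9 D:8>7)
P2 drop R (S beats it: A:8>4 C:11>1 D:8>2)
P1→{A,C,D} P2→{P,S}

IESDS → P1:{A,C,D} P2:{P,S}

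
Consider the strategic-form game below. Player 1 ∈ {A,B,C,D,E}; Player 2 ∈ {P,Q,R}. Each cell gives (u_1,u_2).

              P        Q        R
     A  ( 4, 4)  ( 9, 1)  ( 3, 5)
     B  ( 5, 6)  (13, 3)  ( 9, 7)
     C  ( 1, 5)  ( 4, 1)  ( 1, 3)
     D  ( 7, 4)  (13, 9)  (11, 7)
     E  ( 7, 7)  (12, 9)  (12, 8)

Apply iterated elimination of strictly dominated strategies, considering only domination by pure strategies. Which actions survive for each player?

P1 drop A (B beats it: P:5>4 Q:13>9 R:9>3)
P1 drop C (B beats it: P:5>1 Q:13>4 R:9>1)
P2 drop P (R beats it: B:7>6 D:7>4 E:8>7)
P1→{B,D,E} P2→{Q,R}

IESDS → P1:{B,D,E} P2:{Q,R}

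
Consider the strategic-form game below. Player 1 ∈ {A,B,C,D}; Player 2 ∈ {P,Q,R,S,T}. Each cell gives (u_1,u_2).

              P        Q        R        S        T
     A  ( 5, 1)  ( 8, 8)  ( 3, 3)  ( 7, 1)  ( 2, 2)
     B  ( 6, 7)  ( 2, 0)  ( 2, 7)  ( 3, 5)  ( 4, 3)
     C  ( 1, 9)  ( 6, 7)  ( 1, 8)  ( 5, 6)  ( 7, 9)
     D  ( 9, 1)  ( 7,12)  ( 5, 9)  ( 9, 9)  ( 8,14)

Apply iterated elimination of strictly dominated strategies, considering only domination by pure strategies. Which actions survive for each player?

IESDS → P1:{A,D} P2:{Q,T}

P1 drop B (D beats it: P:9>6 Q:7>2 R:5>2 S:9>3 T:8>4)
P1 drop C (D beats it: P:9>1 Q:7>6 R:5>1 S:9>5 T:8>7)
P2 drop P (Q beats it: A:8>1 D:12>1)
P2 drop R (Q beats it: A:8>3 D:12>9)
P2 drop S (Q beats it: A:8>1 D:12>9)
P1→{A,D} P2→{Q,T}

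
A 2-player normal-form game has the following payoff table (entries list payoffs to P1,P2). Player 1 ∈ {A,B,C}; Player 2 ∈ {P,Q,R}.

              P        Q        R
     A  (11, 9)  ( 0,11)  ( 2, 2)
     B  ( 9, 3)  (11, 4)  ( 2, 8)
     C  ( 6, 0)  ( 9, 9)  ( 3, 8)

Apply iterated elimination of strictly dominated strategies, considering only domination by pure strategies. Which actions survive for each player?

P2 drop P (Q beats it: A:11>9 B:4>3 C:9>0)
P1 drop A (C beats it: Q:9>0 R:3>2)
P1→{B,C} P2→{Q,R}

Remaining: P1:{B,C} P2:{Q,R}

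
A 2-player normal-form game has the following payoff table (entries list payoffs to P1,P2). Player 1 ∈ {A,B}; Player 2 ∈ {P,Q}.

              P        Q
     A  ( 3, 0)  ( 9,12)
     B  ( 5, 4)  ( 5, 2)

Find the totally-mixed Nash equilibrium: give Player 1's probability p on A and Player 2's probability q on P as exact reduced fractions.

P1 mixes 1/7 on A; P2 mixes 2/3 on P

P1 indiff ⇒ q·3+(1-q)·9 = q·5+(1-q)·5 ⇒ q(-2) = (1-q)(-4) ⇒ q = 2/3
P2 indiff ⇒ p·0+(1-p)·4 = p·12+(1-p)·2 ⇒ p(-12) = (1-p)(-2) ⇒ p = 1/7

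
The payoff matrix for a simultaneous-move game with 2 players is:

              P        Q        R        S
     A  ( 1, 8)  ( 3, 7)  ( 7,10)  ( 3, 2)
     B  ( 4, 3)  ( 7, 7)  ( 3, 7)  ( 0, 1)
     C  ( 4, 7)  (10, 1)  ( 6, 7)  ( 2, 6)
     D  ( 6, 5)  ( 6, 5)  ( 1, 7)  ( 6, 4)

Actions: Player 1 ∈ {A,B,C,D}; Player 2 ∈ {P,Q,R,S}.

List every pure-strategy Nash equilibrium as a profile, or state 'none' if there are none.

PSNE = {(A,R)}

(A,P): not NE [P1→D gives 6>1; P2→R gives 10>8]
(A,Q): not NE [P1→C gives 10>3; P2→R gives 10>7]
(A,R): NE
(A,S): not NE [P1→D gives 6>3; P2→R gives 10>2]
(B,P): not NE [P1→D gives 6>4; P2→R gives 7>3]
(B,Q): not NE [P1→C gives 10>7]
(B,R): not NE [P1→A gives 7>3]
(B,S): not NE [P1→D gives 6>0; P2→R gives 7>1]
(C,P): not NE [P1→D gives 6>4]
(C,Q): not NE [P2→R gives 7>1]
(C,R): not NE [P1→A gives 7>6]
(C,S): not NE [P1→D gives 6>2; P2→R gives 7>6]
(D,P): not NE [P2→R gives 7>5]
(D,Q): not NE [P1→C gives 10>6; P2→R gives 7>5]
(D,R): not NE [P1→A gives 7>1]
(D,S): not NE [P2→R gives 7>4]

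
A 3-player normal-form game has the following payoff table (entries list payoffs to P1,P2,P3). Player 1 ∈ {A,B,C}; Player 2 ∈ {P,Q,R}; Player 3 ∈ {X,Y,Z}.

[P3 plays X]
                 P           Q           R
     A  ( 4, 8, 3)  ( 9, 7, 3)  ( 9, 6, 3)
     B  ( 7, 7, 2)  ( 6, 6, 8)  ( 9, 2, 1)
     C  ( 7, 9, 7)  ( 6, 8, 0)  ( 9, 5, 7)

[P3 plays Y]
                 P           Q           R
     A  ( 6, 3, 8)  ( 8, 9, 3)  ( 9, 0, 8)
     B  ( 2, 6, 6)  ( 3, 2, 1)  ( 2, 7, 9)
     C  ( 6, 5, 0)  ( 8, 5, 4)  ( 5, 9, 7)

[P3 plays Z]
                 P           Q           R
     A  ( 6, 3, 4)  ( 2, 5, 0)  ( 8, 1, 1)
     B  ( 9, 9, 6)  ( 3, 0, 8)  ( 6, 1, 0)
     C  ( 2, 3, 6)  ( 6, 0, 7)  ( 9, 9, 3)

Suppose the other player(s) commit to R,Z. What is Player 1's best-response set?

u_1(A vs R,Z) = 8
u_1(B vs R,Z) = 6
u_1(C vs R,Z) = 9
max payoff 9 at {C}

argmax u_1 = {C}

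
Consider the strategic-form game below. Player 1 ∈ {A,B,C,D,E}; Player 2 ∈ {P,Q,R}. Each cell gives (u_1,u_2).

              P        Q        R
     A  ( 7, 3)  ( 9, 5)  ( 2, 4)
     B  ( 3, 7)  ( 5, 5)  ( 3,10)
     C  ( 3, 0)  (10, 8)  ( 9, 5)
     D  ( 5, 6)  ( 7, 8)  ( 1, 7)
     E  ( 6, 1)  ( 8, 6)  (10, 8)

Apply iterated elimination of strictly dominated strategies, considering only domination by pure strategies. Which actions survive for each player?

Remaining: P1:{C,E} P2:{Q,R}

P1 drop B (E beats it: P:6>3 Q:8>5 R:10>3)
P1 drop D (A beats it: P:7>5 Q:9>7 R:2>1)
P2 drop P (Q beats it: A:5>3 C:8>0 E:6>1)
P1 drop A (C beats it: Q:10>9 R:9>2)
P1→{C,E} P2→{Q,R}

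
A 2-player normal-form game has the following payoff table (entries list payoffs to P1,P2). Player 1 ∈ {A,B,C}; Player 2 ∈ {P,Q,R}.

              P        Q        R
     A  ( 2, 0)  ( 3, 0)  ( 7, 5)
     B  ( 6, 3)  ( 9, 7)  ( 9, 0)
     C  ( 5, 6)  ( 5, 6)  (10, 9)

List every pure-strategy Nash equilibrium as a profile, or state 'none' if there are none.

(A,P): not NE [P1→B gives 6>2; P2→R gives 5>0]
(A,Q): not NE [P1→B gives 9>3; P2→R gives 5>0]
(A,R): not NE [P1→C gives 10>7]
(B,P): not NE [P2→Q gives 7>3]
(B,Q): NE
(B,R): not NE [P1→C gives 10>9; P2→Q gives 7>0]
(C,P): not NE [P1→B gives 6>5; P2→R gives 9>6]
(C,Q): not NE [P1→B gives 9>5; P2→R gives 9>6]
(C,R): NE

NE set: (B,Q), (C,R)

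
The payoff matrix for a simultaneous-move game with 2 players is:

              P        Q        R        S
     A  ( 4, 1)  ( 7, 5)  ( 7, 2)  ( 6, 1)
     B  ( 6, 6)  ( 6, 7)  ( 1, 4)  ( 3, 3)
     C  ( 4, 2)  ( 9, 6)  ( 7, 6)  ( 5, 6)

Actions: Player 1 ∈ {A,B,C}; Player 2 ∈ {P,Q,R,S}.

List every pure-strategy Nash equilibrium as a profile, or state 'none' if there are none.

NE set: (C,Q), (C,R)

(A,P): not NE [P1→B gives 6>4; P2→Q gives 5>1]
(A,Q): not NE [P1→C gives 9>7]
(A,R): not NE [P2→Q gives 5>2]
(A,S): not NE [P2→Q gives 5>1]
(B,P): not NE [P2→Q gives 7>6]
(B,Q): not NE [P1→C gives 9>6]
(B,R): not NE [P1→C gives 7>1; P2→Q gives 7>4]
(B,S): not NE [P1→A gives 6>3; P2→Q gives 7>3]
(C,P): not NE [P1→B gives 6>4; P2→S gives 6>2]
(C,Q): NE
(C,R): NE
(C,S): not NE [P1→A gives 6>5]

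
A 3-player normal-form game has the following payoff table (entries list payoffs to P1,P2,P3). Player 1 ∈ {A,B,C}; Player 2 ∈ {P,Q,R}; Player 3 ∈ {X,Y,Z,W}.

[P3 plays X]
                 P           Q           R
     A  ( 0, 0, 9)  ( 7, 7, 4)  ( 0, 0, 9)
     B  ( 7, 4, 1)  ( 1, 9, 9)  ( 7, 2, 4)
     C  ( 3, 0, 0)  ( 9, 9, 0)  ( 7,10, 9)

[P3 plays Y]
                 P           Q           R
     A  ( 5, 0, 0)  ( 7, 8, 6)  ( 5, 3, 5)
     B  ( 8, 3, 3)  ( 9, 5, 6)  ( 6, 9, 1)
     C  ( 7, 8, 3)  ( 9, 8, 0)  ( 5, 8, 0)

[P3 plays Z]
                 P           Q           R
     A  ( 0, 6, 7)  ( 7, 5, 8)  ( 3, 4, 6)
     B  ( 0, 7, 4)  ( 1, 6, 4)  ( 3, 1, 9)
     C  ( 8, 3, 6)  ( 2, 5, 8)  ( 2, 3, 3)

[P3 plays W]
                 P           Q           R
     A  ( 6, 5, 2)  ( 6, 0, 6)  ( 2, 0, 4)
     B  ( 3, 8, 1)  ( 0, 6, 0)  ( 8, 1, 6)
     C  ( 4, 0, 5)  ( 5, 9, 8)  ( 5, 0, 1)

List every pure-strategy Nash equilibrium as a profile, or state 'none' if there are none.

(A,P,X): not NE [P1→B gives 7>0; P2→Q gives 7>0]
(A,P,Y): not NE [P1→B gives 8>5; P2→Q gives 8>0; P3→X gives 9>0]
(A,P,Z): not NE [P1→C gives 8>0; P3→X gives 9>7]
(A,P,W): not NE [P3→X gives 9>2]
(A,Q,X): not NE [P1→C gives 9>7; P3→Z gives 8>4]
(A,Q,Y): not NE [P1→C gives 9>7; P3→Z gives 8>6]
(A,Q,Z): not NE [P2→P gives 6>5]
(A,Q,W): not NE [P2→P gives 5>0; P3→Z gives 8>6]
(A,R,X): not NE [P1→C gives 7>0; P2→Q gives 7>0]
(A,R,Y): not NE [P1→B gives 6>5; P2→Q gives 8>3; P3→X gives 9>5]
(A,R,Z): not NE [P2→P gives 6>4; P3→X gives 9>6]
(A,R,W): not NE [P1→B gives 8>2; P2→P gives 5>0; P3→X gives 9>4]
(B,P,X): not NE [P2→Q gives 9>4; P3→Z gives 4>1]
(B,P,Y): not NE [P2→R gives 9>3; P3→Z gives 4>3]
(B,P,Z): not NE [P1→C gives 8>0]
(B,P,W): not NE [P1→A gives 6>3; P3→Z gives 4>1]
(B,Q,X): not NE [P1→C gives 9>1]
(B,Q,Y): not NE [P2→R gives 9>5; P3→X gives 9>6]
(B,Q,Z): not NE [P1→A gives 7>1; P2→P gives 7>6; P3→X gives 9>4]
(B,Q,W): not NE [P1→A gives 6>0; P2→P gives 8>6; P3→X gives 9>0]
(B,R,X): not NE [P2→Q gives 9>2; P3→Z gives 9>4]
(B,R,Y): not NE [P3→Z gives 9>1]
(B,R,Z): not NE [P2→P gives 7>1]
(B,R,W): not NE [P2→P gives 8>1; P3→Z gives 9>6]
(C,P,X): not NE [P1→B gives 7>3; P2→R gives 10>0; P3→Z gives 6>0]
(C,P,Y): not NE [P1→B gives 8>7; P3→Z gives 6>3]
(C,P,Z): not NE [P2→Q gives 5>3]
(C,P,W): not NE [P1→A gives 6>4; P2→Q gives 9>0; P3→Z gives 6>5]
(C,Q,X): not NE [P2→R gives 10>9; P3→W gives 8>0]
(C,Q,Y): not NE [P3→W gives 8>0]
(C,Q,Z): not NE [P1→A gives 7>2]
(C,Q,W): not NE [P1→A gives 6>5]
(C,R,X): NE
(C,R,Y): not NE [P1→B gives 6>5; P3→X gives 9>0]
(C,R,Z): not NE [P1→B gives 3>2; P2→Q gives 5>3; P3→X gives 9>3]
(C,R,W): not NE [P1→B gives 8>5; P2→Q gives 9>0; P3→X gives 9>1]

NE set: (C,R,X)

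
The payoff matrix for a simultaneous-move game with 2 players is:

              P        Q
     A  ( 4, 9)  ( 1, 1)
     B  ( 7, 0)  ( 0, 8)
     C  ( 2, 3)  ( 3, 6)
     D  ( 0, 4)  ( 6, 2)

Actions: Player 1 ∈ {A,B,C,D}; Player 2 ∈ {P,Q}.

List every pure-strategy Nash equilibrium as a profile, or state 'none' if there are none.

(A,P): not NE [P1→B gives 7>4]
(A,Q): not NE [P1→D gives 6>1; P2→P gives 9>1]
(B,P): not NE [P2→Q gives 8>0]
(B,Q): not NE [P1→D gives 6>0]
(C,P): not NE [P1→B gives 7>2; P2→Q gives 6>3]
(C,Q): not NE [P1→D gives 6>3]
(D,P): not NE [P1→B gives 7>0]
(D,Q): not NE [P2→P gives 4>2]

Equilibria: none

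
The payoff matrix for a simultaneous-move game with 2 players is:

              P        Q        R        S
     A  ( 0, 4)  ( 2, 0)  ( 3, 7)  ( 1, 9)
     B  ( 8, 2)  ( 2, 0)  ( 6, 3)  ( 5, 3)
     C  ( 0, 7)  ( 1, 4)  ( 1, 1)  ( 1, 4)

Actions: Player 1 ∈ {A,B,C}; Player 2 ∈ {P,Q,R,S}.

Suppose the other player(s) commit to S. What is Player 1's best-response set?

BR_1 = {B}

u_1(A vs S) = 1
u_1(B vs S) = 5
u_1(C vs S) = 1
max payoff 5 at {B}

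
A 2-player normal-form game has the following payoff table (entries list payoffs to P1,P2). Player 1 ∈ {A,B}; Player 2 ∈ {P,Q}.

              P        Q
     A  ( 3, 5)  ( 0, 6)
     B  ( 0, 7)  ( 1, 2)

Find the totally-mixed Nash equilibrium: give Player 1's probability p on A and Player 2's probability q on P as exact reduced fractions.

P1 indiff ⇒ q·3+(1-q)·0 = q·0+(1-q)·1 ⇒ q(3) = (1-q)(1) ⇒ q = 1/4
P2 indiff ⇒ p·5+(1-p)·7 = p·6+(1-p)·2 ⇒ p(-1) = (1-p)(-5) ⇒ p = 5/6

(p,q) = (5/6, 1/4)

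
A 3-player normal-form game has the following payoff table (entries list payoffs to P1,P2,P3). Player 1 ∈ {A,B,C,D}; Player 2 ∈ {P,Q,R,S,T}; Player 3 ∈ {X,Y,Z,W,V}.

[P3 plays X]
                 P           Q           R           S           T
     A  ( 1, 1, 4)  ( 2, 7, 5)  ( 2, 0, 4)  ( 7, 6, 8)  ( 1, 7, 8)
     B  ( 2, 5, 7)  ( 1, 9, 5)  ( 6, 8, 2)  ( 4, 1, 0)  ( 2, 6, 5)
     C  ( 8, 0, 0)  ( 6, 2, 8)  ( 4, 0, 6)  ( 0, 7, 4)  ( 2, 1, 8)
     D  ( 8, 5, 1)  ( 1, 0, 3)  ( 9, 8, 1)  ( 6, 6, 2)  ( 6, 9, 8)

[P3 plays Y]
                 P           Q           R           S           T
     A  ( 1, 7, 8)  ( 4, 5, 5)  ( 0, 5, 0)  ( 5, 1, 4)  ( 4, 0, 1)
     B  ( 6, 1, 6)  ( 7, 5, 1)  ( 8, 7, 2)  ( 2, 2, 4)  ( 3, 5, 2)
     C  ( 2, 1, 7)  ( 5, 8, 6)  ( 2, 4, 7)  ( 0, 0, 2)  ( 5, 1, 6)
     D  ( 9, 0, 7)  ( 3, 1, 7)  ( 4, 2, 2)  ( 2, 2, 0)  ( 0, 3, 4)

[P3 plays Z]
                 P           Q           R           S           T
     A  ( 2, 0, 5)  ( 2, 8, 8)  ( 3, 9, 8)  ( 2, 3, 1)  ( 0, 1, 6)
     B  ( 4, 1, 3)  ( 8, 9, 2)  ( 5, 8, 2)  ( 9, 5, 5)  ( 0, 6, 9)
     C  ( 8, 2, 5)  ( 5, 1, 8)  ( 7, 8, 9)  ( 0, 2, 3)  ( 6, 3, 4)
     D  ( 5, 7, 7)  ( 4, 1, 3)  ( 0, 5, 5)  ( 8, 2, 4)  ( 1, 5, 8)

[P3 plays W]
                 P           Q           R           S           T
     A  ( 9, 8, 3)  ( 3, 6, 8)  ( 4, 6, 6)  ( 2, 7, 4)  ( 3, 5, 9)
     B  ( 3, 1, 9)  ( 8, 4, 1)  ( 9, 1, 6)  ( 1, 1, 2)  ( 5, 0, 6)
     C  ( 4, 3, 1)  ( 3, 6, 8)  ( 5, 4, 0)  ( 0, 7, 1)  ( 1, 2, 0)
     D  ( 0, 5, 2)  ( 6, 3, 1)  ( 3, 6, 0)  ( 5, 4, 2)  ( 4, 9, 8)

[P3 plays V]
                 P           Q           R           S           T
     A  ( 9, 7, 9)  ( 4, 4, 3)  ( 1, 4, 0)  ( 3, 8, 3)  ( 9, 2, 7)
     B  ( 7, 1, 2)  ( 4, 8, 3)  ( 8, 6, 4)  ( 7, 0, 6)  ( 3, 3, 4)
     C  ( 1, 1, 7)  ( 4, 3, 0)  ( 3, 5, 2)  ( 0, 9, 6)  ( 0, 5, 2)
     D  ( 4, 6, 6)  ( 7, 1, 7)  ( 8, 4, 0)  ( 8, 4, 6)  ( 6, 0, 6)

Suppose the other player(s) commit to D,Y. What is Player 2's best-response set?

P2 best: {T}

u_2(P vs D,Y) = 0
u_2(Q vs D,Y) = 1
u_2(R vs D,Y) = 2
u_2(S vs D,Y) = 2
u_2(T vs D,Y) = 3
max payoff 3 at {T}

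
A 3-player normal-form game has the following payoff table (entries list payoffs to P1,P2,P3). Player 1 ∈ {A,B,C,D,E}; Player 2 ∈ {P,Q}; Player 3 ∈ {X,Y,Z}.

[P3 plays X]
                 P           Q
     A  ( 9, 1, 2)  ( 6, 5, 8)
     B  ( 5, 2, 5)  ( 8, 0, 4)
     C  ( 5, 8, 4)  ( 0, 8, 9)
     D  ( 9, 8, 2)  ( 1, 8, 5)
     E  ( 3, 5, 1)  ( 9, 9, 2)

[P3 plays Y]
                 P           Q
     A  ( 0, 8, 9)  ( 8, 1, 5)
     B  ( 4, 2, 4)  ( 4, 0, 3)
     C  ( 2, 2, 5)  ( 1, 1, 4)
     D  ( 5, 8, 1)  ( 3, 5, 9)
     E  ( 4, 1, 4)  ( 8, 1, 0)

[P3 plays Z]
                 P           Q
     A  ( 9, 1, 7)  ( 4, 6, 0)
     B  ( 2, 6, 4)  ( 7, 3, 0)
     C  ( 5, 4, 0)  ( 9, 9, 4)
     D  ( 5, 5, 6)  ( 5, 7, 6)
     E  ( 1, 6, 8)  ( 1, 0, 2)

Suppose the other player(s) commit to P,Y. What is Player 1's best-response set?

u_1(A vs P,Y) = 0
u_1(B vs P,Y) = 4
u_1(C vs P,Y) = 2
u_1(D vs P,Y) = 5
u_1(E vs P,Y) = 4
max payoff 5 at {D}

BR_1 = {D}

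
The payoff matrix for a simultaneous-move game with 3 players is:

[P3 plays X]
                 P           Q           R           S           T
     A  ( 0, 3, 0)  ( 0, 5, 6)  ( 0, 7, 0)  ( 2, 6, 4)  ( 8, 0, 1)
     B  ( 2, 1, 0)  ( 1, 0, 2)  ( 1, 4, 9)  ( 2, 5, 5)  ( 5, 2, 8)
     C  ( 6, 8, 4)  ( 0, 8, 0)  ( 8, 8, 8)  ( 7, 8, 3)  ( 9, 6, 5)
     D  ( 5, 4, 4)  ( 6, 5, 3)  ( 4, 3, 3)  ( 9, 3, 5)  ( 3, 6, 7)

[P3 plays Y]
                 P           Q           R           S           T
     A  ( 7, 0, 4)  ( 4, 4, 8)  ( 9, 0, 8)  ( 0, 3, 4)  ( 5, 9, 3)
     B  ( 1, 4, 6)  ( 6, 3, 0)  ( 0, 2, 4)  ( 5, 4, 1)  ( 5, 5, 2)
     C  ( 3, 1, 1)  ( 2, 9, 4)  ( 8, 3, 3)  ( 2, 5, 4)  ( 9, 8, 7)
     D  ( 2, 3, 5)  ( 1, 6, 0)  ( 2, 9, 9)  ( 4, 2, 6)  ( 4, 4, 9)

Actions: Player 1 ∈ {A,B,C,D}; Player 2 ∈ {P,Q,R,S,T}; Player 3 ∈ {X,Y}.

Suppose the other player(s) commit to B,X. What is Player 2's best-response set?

BR_2 = {S}

u_2(P vs B,X) = 1
u_2(Q vs B,X) = 0
u_2(R vs B,X) = 4
u_2(S vs B,X) = 5
u_2(T vs B,X) = 2
max payoff 5 at {S}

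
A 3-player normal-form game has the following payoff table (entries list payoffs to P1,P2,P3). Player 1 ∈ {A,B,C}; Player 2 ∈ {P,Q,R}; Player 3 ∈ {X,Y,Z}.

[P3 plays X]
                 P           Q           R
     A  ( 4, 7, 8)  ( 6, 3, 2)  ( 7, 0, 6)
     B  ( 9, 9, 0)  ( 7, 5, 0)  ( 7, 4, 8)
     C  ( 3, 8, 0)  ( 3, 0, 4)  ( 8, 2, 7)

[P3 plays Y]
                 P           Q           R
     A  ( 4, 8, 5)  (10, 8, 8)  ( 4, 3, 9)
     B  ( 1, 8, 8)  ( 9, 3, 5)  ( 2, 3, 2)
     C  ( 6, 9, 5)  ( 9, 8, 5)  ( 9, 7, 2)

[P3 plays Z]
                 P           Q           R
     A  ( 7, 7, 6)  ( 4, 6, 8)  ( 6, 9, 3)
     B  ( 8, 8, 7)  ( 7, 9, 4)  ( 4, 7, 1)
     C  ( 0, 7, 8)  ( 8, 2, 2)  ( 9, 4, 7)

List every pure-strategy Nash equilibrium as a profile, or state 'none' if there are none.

PSNE = {(A,Q,Y)}

(A,P,X): not NE [P1→B gives 9>4]
(A,P,Y): not NE [P1→C gives 6>4; P3→X gives 8>5]
(A,P,Z): not NE [P1→B gives 8>7; P2→R gives 9>7; P3→X gives 8>6]
(A,Q,X): not NE [P1→B gives 7>6; P2→P gives 7>3; P3→Z gives 8>2]
(A,Q,Y): NE
(A,Q,Z): not NE [P1→C gives 8>4; P2→R gives 9>6]
(A,R,X): not NE [P1→C gives 8>7; P2→P gives 7>0; P3→Y gives 9>6]
(A,R,Y): not NE [P1→C gives 9>4; P2→Q gives 8>3]
(A,R,Z): not NE [P1→C gives 9>6; P3→Y gives 9>3]
(B,P,X): not NE [P3→Y gives 8>0]
(B,P,Y): not NE [P1→C gives 6>1]
(B,P,Z): not NE [P2→Q gives 9>8; P3→Y gives 8>7]
(B,Q,X): not NE [P2→P gives 9>5; P3→Y gives 5>0]
(B,Q,Y): not NE [P1→A gives 10>9; P2→P gives 8>3]
(B,Q,Z): not NE [P1→C gives 8>7; P3→Y gives 5>4]
(B,R,X): not NE [P1→C gives 8>7; P2→P gives 9>4]
(B,R,Y): not NE [P1→C gives 9>2; P2→P gives 8>3; P3→X gives 8>2]
(B,R,Z): not NE [P1→C gives 9>4; P2→Q gives 9>7; P3→X gives 8>1]
(C,P,X): not NE [P1→B gives 9>3; P3→Z gives 8>0]
(C,P,Y): not NE [P3→Z gives 8>5]
(C,P,Z): not NE [P1→B gives 8>0]
(C,Q,X): not NE [P1→B gives 7>3; P2→P gives 8>0; P3→Y gives 5>4]
(C,Q,Y): not NE [P1→A gives 10>9; P2→P gives 9>8]
(C,Q,Z): not NE [P2→P gives 7>2; P3→Y gives 5>2]
(C,R,X): not NE [P2→P gives 8>2]
(C,R,Y): not NE [P2→P gives 9>7; P3→Z gives 7>2]
(C,R,Z): not NE [P2→P gives 7>4]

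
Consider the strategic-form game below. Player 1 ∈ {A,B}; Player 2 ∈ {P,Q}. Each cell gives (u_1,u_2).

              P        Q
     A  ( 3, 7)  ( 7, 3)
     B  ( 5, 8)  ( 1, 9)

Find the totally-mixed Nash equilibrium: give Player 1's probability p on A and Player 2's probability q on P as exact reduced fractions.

P1 indiff ⇒ q·3+(1-q)·7 = q·5+(1-q)·1 ⇒ q(-2) = (1-q)(-6) ⇒ q = 3/4
P2 indiff ⇒ p·7+(1-p)·8 = p·3+(1-p)·9 ⇒ p(4) = (1-p)(1) ⇒ p = 1/5

p=1/5, q=3/4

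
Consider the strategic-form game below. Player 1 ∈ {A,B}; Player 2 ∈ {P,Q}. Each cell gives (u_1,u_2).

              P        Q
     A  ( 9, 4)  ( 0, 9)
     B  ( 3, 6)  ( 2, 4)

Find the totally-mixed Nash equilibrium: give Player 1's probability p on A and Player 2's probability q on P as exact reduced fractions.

P1 indiff ⇒ q·9+(1-q)·0 = q·3+(1-q)·2 ⇒ q(6) = (1-q)(2) ⇒ q = 1/4
P2 indiff ⇒ p·4+(1-p)·6 = p·9+(1-p)·4 ⇒ p(-5) = (1-p)(-2) ⇒ p = 2/7

p=2/7, q=1/4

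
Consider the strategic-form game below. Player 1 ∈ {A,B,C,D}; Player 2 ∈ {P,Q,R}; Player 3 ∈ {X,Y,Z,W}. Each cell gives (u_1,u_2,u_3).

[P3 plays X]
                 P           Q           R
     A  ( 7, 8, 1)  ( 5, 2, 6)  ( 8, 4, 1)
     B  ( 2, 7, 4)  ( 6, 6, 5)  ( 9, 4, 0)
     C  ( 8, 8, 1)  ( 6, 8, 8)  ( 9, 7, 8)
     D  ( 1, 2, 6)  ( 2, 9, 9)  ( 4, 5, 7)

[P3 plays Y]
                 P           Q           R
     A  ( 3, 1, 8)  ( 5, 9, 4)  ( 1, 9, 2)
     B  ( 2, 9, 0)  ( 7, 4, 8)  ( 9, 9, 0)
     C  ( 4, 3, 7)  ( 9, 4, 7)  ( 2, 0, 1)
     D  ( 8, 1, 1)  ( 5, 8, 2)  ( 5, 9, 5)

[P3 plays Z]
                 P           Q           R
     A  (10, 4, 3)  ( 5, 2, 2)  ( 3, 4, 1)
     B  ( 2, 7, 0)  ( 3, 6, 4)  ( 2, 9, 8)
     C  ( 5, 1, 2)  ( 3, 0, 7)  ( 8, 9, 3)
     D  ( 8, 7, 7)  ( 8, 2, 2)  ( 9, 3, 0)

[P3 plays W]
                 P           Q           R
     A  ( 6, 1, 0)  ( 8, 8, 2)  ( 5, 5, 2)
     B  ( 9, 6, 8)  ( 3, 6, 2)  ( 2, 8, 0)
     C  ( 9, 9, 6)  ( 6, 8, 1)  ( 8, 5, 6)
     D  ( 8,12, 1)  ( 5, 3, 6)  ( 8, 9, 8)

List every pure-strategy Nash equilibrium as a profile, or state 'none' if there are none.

NE set: (C,Q,X)

(A,P,X): not NE [P1→C gives 8>7; P3→Y gives 8>1]
(A,P,Y): not NE [P1→D gives 8>3; P2→R gives 9>1]
(A,P,Z): not NE [P3→Y gives 8>3]
(A,P,W): not NE [P1→C gives 9>6; P2→Q gives 8>1; P3→Y gives 8>0]
(A,Q,X): not NE [P1→C gives 6>5; P2→P gives 8>2]
(A,Q,Y): not NE [P1→C gives 9>5; P3→X gives 6>4]
(A,Q,Z): not NE [P1→D gives 8>5; P2→R gives 4>2; P3→X gives 6>2]
(A,Q,W): not NE [P3→X gives 6>2]
(A,R,X): not NE [P1→C gives 9>8; P2→P gives 8>4; P3→W gives 2>1]
(A,R,Y): not NE [P1→B gives 9>1]
(A,R,Z): not NE [P1→D gives 9>3; P3→W gives 2>1]
(A,R,W): not NE [P1→D gives 8>5; P2→Q gives 8>5]
(B,P,X): not NE [P1→C gives 8>2; P3→W gives 8>4]
(B,P,Y): not NE [P1→D gives 8>2; P3→W gives 8>0]
(B,P,Z): not NE [P1→A gives 10>2; P2→R gives 9>7; P3→W gives 8>0]
(B,P,W): not NE [P2→R gives 8>6]
(B,Q,X): not NE [P2→P gives 7>6; P3→Y gives 8>5]
(B,Q,Y): not NE [P1→C gives 9>7; P2→R gives 9>4]
(B,Q,Z): not NE [P1→D gives 8>3; P2→R gives 9>6; P3→Y gives 8>4]
(B,Q,W): not NE [P1→A gives 8>3; P2→R gives 8>6; P3→Y gives 8>2]
(B,R,X): not NE [P2→P gives 7>4; P3→Z gives 8>0]
(B,R,Y): not NE [P3→Z gives 8>0]
(B,R,Z): not NE [P1→D gives 9>2]
(B,R,W): not NE [P1→D gives 8>2; P3→Z gives 8>0]
(C,P,X): not NE [P3→Y gives 7>1]
(C,P,Y): not NE [P1→D gives 8>4; P2→Q gives 4>3]
(C,P,Z): not NE [P1→A gives 10>5; P2→R gives 9>1; P3→Y gives 7>2]
(C,P,W): not NE [P3→Y gives 7>6]
(C,Q,X): NE
(C,Q,Y): not NE [P3→X gives 8>7]
(C,Q,Z): not NE [P1→D gives 8>3; P2→R gives 9>0; P3→X gives 8>7]
(C,Q,W): not NE [P1→A gives 8>6; P2→P gives 9>8; P3→X gives 8>1]
(C,R,X): not NE [P2→Q gives 8>7]
(C,R,Y): not NE [P1→B gives 9>2; P2→Q gives 4>0; P3→X gives 8>1]
(C,R,Z): not NE [P1→D gives 9>8; P3→X gives 8>3]
(C,R,W): not NE [P2→P gives 9>5; P3→X gives 8>6]
(D,P,X): not NE [P1→C gives 8>1; P2→Q gives 9>2; P3→Z gives 7>6]
(D,P,Y): not NE [P2→R gives 9>1; P3→Z gives 7>1]
(D,P,Z): not NE [P1→A gives 10>8]
(D,P,W): not NE [P1→C gives 9>8; P3→Z gives 7>1]
(D,Q,X): not NE [P1→C gives 6>2]
(D,Q,Y): not NE [P1→C gives 9>5; P2→R gives 9>8; P3→X gives 9>2]
(D,Q,Z): not NE [P2→P gives 7>2; P3→X gives 9>2]
(D,Q,W): not NE [P1→A gives 8>5; P2→P gives 12>3; P3→X gives 9>6]
(D,R,X): not NE [P1→C gives 9>4; P2→Q gives 9>5; P3→W gives 8>7]
(D,R,Y): not NE [P1→B gives 9>5; P3→W gives 8>5]
(D,R,Z): not NE [P2→P gives 7>3; P3→W gives 8>0]
(D,R,W): not NE [P2→P gives 12>9]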